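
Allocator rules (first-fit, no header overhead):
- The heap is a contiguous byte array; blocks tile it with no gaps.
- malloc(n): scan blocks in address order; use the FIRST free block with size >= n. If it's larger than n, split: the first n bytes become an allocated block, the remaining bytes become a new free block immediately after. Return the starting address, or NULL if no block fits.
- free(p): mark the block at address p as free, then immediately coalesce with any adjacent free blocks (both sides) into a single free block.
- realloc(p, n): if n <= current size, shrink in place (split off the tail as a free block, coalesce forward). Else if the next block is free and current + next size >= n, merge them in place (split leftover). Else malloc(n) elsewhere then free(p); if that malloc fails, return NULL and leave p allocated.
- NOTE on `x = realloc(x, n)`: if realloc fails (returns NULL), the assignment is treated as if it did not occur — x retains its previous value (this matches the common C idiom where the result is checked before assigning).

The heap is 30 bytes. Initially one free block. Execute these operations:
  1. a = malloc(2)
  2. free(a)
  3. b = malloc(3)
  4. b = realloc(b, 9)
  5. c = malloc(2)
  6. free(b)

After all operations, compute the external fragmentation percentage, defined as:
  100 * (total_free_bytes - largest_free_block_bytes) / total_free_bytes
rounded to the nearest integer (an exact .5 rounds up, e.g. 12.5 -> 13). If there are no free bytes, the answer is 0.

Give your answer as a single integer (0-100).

Answer: 32

Derivation:
Op 1: a = malloc(2) -> a = 0; heap: [0-1 ALLOC][2-29 FREE]
Op 2: free(a) -> (freed a); heap: [0-29 FREE]
Op 3: b = malloc(3) -> b = 0; heap: [0-2 ALLOC][3-29 FREE]
Op 4: b = realloc(b, 9) -> b = 0; heap: [0-8 ALLOC][9-29 FREE]
Op 5: c = malloc(2) -> c = 9; heap: [0-8 ALLOC][9-10 ALLOC][11-29 FREE]
Op 6: free(b) -> (freed b); heap: [0-8 FREE][9-10 ALLOC][11-29 FREE]
Free blocks: [9 19] total_free=28 largest=19 -> 100*(28-19)/28 = 900/28 ≈ 32.143 -> rounds to 32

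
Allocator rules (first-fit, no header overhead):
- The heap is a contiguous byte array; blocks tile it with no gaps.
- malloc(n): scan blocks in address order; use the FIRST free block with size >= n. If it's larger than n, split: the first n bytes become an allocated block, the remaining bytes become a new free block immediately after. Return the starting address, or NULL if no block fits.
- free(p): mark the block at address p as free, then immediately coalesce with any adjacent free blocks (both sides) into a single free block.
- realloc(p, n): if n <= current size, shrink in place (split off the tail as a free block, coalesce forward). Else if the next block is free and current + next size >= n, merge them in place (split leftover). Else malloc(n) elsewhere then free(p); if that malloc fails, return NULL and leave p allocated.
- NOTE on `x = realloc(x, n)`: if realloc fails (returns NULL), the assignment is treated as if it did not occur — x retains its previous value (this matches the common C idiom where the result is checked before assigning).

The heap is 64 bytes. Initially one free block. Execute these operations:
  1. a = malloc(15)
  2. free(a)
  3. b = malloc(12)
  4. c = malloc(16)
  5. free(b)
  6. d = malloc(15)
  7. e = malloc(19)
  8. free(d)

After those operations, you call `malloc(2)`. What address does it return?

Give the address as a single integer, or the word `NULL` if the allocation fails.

Answer: 0

Derivation:
Op 1: a = malloc(15) -> a = 0; heap: [0-14 ALLOC][15-63 FREE]
Op 2: free(a) -> (freed a); heap: [0-63 FREE]
Op 3: b = malloc(12) -> b = 0; heap: [0-11 ALLOC][12-63 FREE]
Op 4: c = malloc(16) -> c = 12; heap: [0-11 ALLOC][12-27 ALLOC][28-63 FREE]
Op 5: free(b) -> (freed b); heap: [0-11 FREE][12-27 ALLOC][28-63 FREE]
Op 6: d = malloc(15) -> d = 28; heap: [0-11 FREE][12-27 ALLOC][28-42 ALLOC][43-63 FREE]
Op 7: e = malloc(19) -> e = 43; heap: [0-11 FREE][12-27 ALLOC][28-42 ALLOC][43-61 ALLOC][62-63 FREE]
Op 8: free(d) -> (freed d); heap: [0-11 FREE][12-27 ALLOC][28-42 FREE][43-61 ALLOC][62-63 FREE]
malloc(2): first-fit scan over [0-11 FREE][12-27 ALLOC][28-42 FREE][43-61 ALLOC][62-63 FREE] -> 0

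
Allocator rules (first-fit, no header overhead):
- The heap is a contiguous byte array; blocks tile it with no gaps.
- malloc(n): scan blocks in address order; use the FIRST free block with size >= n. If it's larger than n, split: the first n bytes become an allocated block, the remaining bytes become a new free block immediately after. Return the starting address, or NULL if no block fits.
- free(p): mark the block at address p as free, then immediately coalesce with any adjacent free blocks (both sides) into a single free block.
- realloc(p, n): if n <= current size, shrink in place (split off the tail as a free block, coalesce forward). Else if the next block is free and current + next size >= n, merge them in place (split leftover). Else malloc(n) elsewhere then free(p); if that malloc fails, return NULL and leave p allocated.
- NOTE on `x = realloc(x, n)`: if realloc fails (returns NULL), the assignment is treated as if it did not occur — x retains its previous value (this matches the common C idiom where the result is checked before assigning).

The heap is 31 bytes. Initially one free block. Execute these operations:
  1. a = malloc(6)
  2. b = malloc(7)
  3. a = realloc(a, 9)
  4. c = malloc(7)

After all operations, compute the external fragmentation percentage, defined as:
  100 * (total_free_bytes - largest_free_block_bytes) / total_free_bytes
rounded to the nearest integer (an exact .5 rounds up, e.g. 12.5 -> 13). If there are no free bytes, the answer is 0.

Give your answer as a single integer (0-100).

Op 1: a = malloc(6) -> a = 0; heap: [0-5 ALLOC][6-30 FREE]
Op 2: b = malloc(7) -> b = 6; heap: [0-5 ALLOC][6-12 ALLOC][13-30 FREE]
Op 3: a = realloc(a, 9) -> a = 13; heap: [0-5 FREE][6-12 ALLOC][13-21 ALLOC][22-30 FREE]
Op 4: c = malloc(7) -> c = 22; heap: [0-5 FREE][6-12 ALLOC][13-21 ALLOC][22-28 ALLOC][29-30 FREE]
Free blocks: [6 2] total_free=8 largest=6 -> 100*(8-6)/8 = 200/8 = 25

Answer: 25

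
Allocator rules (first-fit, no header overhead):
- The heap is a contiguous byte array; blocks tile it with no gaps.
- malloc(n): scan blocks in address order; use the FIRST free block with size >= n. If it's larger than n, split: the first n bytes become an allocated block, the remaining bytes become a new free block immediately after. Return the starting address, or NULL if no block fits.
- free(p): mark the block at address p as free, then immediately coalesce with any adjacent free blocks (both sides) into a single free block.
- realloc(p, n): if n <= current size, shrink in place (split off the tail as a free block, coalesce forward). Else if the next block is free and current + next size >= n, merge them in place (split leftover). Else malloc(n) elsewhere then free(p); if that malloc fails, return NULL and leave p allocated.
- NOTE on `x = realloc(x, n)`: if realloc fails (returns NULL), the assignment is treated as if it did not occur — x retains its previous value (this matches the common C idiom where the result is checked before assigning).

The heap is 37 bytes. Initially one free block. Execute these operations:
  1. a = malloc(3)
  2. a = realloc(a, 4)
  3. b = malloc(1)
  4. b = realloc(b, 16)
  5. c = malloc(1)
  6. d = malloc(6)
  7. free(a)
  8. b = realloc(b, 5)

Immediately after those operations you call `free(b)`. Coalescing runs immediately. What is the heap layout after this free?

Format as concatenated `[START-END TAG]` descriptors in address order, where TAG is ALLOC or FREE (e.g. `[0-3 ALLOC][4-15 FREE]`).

Answer: [0-19 FREE][20-20 ALLOC][21-26 ALLOC][27-36 FREE]

Derivation:
Op 1: a = malloc(3) -> a = 0; heap: [0-2 ALLOC][3-36 FREE]
Op 2: a = realloc(a, 4) -> a = 0; heap: [0-3 ALLOC][4-36 FREE]
Op 3: b = malloc(1) -> b = 4; heap: [0-3 ALLOC][4-4 ALLOC][5-36 FREE]
Op 4: b = realloc(b, 16) -> b = 4; heap: [0-3 ALLOC][4-19 ALLOC][20-36 FREE]
Op 5: c = malloc(1) -> c = 20; heap: [0-3 ALLOC][4-19 ALLOC][20-20 ALLOC][21-36 FREE]
Op 6: d = malloc(6) -> d = 21; heap: [0-3 ALLOC][4-19 ALLOC][20-20 ALLOC][21-26 ALLOC][27-36 FREE]
Op 7: free(a) -> (freed a); heap: [0-3 FREE][4-19 ALLOC][20-20 ALLOC][21-26 ALLOC][27-36 FREE]
Op 8: b = realloc(b, 5) -> b = 4; heap: [0-3 FREE][4-8 ALLOC][9-19 FREE][20-20 ALLOC][21-26 ALLOC][27-36 FREE]
free(b): b = 4 -> block [4-8 ALLOC]; mark free, coalesce with adjacent free neighbors -> [0-19 FREE][20-20 ALLOC][21-26 ALLOC][27-36 FREE]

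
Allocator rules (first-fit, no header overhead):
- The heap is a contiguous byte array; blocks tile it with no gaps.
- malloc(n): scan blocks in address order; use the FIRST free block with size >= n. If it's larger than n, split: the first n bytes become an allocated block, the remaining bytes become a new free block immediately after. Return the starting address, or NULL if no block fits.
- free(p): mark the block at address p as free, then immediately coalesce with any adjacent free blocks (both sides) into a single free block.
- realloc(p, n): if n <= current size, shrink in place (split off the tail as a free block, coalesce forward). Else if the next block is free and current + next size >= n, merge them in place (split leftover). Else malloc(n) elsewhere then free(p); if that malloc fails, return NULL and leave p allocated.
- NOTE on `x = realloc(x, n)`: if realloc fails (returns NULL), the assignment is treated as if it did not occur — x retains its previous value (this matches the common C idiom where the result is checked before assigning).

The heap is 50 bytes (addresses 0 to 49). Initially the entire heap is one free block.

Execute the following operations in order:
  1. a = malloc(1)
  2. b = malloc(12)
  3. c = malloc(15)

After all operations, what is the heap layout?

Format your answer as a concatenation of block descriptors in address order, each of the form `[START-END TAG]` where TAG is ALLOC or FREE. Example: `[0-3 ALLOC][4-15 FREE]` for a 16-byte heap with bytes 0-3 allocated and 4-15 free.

Answer: [0-0 ALLOC][1-12 ALLOC][13-27 ALLOC][28-49 FREE]

Derivation:
Op 1: a = malloc(1) -> a = 0; heap: [0-0 ALLOC][1-49 FREE]
Op 2: b = malloc(12) -> b = 1; heap: [0-0 ALLOC][1-12 ALLOC][13-49 FREE]
Op 3: c = malloc(15) -> c = 13; heap: [0-0 ALLOC][1-12 ALLOC][13-27 ALLOC][28-49 FREE]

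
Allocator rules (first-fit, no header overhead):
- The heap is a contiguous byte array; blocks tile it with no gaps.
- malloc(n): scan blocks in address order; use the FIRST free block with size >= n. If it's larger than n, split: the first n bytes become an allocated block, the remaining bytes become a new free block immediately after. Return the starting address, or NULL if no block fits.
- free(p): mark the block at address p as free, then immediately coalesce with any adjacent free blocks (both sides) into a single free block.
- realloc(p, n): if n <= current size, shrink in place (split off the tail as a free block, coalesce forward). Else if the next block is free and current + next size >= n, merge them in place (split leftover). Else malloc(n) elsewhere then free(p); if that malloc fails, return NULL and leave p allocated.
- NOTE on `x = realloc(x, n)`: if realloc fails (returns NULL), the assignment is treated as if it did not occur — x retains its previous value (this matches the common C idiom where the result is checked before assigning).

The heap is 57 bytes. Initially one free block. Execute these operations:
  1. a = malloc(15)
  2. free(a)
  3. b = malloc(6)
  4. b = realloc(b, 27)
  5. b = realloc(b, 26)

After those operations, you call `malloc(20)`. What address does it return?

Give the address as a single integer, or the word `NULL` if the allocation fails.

Op 1: a = malloc(15) -> a = 0; heap: [0-14 ALLOC][15-56 FREE]
Op 2: free(a) -> (freed a); heap: [0-56 FREE]
Op 3: b = malloc(6) -> b = 0; heap: [0-5 ALLOC][6-56 FREE]
Op 4: b = realloc(b, 27) -> b = 0; heap: [0-26 ALLOC][27-56 FREE]
Op 5: b = realloc(b, 26) -> b = 0; heap: [0-25 ALLOC][26-56 FREE]
malloc(20): first-fit scan over [0-25 ALLOC][26-56 FREE] -> 26

Answer: 26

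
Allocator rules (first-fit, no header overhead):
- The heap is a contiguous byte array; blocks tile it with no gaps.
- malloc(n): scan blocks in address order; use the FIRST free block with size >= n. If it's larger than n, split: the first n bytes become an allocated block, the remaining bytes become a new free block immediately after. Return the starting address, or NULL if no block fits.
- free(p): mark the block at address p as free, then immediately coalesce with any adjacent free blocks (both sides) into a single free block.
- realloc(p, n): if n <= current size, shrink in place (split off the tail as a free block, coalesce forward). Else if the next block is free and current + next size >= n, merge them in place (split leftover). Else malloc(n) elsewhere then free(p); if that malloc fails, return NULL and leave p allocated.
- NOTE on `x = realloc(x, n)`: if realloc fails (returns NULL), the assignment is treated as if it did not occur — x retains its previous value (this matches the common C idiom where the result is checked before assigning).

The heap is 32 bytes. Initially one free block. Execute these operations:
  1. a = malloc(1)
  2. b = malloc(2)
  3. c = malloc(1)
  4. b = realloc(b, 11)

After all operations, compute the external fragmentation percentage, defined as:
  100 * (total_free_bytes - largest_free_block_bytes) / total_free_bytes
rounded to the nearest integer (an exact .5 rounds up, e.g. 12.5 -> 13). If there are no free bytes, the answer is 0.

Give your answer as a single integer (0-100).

Op 1: a = malloc(1) -> a = 0; heap: [0-0 ALLOC][1-31 FREE]
Op 2: b = malloc(2) -> b = 1; heap: [0-0 ALLOC][1-2 ALLOC][3-31 FREE]
Op 3: c = malloc(1) -> c = 3; heap: [0-0 ALLOC][1-2 ALLOC][3-3 ALLOC][4-31 FREE]
Op 4: b = realloc(b, 11) -> b = 4; heap: [0-0 ALLOC][1-2 FREE][3-3 ALLOC][4-14 ALLOC][15-31 FREE]
Free blocks: [2 17] total_free=19 largest=17 -> 100*(19-17)/19 = 200/19 ≈ 10.526 -> rounds to 11

Answer: 11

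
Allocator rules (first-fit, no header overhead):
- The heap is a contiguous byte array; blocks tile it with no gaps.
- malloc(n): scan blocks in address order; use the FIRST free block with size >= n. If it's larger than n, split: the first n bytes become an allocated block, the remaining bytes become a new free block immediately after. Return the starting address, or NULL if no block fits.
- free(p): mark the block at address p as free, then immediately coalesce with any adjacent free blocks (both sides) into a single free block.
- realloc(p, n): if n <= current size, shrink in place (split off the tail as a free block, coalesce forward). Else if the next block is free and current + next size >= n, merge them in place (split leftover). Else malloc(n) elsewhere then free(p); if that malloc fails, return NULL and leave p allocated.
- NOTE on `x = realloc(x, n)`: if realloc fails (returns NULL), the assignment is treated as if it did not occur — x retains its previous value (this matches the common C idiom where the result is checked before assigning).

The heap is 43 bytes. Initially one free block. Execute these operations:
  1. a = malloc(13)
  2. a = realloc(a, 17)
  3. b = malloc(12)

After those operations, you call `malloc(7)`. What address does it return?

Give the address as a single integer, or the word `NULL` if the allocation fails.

Op 1: a = malloc(13) -> a = 0; heap: [0-12 ALLOC][13-42 FREE]
Op 2: a = realloc(a, 17) -> a = 0; heap: [0-16 ALLOC][17-42 FREE]
Op 3: b = malloc(12) -> b = 17; heap: [0-16 ALLOC][17-28 ALLOC][29-42 FREE]
malloc(7): first-fit scan over [0-16 ALLOC][17-28 ALLOC][29-42 FREE] -> 29

Answer: 29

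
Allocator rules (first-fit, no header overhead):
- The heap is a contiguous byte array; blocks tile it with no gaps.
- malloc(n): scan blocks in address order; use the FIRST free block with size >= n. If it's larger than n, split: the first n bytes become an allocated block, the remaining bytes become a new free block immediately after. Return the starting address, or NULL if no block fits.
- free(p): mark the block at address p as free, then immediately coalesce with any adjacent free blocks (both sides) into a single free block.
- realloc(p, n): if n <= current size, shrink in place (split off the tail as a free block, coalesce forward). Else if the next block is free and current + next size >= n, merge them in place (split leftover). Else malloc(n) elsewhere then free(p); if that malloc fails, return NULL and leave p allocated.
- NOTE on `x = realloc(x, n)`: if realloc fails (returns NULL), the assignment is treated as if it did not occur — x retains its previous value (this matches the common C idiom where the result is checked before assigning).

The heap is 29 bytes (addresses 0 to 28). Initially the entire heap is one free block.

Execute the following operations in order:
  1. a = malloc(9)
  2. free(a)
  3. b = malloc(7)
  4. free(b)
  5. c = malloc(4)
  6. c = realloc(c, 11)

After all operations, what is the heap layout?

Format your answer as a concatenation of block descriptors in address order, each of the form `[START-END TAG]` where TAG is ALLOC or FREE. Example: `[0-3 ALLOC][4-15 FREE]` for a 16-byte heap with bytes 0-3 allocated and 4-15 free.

Answer: [0-10 ALLOC][11-28 FREE]

Derivation:
Op 1: a = malloc(9) -> a = 0; heap: [0-8 ALLOC][9-28 FREE]
Op 2: free(a) -> (freed a); heap: [0-28 FREE]
Op 3: b = malloc(7) -> b = 0; heap: [0-6 ALLOC][7-28 FREE]
Op 4: free(b) -> (freed b); heap: [0-28 FREE]
Op 5: c = malloc(4) -> c = 0; heap: [0-3 ALLOC][4-28 FREE]
Op 6: c = realloc(c, 11) -> c = 0; heap: [0-10 ALLOC][11-28 FREE]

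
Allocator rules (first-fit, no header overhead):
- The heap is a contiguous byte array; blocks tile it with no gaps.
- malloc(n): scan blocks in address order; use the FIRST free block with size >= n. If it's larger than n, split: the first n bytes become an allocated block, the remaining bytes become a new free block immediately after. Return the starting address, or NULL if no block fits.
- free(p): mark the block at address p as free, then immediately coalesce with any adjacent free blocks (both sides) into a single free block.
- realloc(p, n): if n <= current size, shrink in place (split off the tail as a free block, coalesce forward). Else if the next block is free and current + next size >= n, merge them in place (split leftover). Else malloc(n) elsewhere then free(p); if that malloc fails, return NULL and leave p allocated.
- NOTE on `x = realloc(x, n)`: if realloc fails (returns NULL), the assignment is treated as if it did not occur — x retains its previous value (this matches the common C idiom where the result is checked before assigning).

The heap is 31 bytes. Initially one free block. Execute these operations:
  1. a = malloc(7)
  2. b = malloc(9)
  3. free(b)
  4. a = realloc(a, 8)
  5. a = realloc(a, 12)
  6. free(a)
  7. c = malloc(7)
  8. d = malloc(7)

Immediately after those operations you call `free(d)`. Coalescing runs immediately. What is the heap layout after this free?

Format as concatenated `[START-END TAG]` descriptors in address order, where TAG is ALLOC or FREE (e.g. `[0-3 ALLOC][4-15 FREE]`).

Answer: [0-6 ALLOC][7-30 FREE]

Derivation:
Op 1: a = malloc(7) -> a = 0; heap: [0-6 ALLOC][7-30 FREE]
Op 2: b = malloc(9) -> b = 7; heap: [0-6 ALLOC][7-15 ALLOC][16-30 FREE]
Op 3: free(b) -> (freed b); heap: [0-6 ALLOC][7-30 FREE]
Op 4: a = realloc(a, 8) -> a = 0; heap: [0-7 ALLOC][8-30 FREE]
Op 5: a = realloc(a, 12) -> a = 0; heap: [0-11 ALLOC][12-30 FREE]
Op 6: free(a) -> (freed a); heap: [0-30 FREE]
Op 7: c = malloc(7) -> c = 0; heap: [0-6 ALLOC][7-30 FREE]
Op 8: d = malloc(7) -> d = 7; heap: [0-6 ALLOC][7-13 ALLOC][14-30 FREE]
free(d): d = 7 -> block [7-13 ALLOC]; mark free, coalesce with adjacent free neighbors -> [0-6 ALLOC][7-30 FREE]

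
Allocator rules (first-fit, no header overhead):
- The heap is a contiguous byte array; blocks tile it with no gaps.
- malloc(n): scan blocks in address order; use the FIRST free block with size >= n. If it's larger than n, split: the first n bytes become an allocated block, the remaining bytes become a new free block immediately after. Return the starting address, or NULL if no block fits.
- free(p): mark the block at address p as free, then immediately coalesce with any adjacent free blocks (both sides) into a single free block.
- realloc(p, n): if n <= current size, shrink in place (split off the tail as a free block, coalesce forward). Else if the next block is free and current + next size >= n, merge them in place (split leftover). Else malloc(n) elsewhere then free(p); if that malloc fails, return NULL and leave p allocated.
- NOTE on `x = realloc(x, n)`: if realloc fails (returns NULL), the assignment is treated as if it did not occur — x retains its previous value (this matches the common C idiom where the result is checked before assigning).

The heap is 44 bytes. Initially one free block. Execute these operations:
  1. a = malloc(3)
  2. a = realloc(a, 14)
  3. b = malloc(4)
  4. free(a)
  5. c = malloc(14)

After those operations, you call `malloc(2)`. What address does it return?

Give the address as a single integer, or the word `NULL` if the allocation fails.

Op 1: a = malloc(3) -> a = 0; heap: [0-2 ALLOC][3-43 FREE]
Op 2: a = realloc(a, 14) -> a = 0; heap: [0-13 ALLOC][14-43 FREE]
Op 3: b = malloc(4) -> b = 14; heap: [0-13 ALLOC][14-17 ALLOC][18-43 FREE]
Op 4: free(a) -> (freed a); heap: [0-13 FREE][14-17 ALLOC][18-43 FREE]
Op 5: c = malloc(14) -> c = 0; heap: [0-13 ALLOC][14-17 ALLOC][18-43 FREE]
malloc(2): first-fit scan over [0-13 ALLOC][14-17 ALLOC][18-43 FREE] -> 18

Answer: 18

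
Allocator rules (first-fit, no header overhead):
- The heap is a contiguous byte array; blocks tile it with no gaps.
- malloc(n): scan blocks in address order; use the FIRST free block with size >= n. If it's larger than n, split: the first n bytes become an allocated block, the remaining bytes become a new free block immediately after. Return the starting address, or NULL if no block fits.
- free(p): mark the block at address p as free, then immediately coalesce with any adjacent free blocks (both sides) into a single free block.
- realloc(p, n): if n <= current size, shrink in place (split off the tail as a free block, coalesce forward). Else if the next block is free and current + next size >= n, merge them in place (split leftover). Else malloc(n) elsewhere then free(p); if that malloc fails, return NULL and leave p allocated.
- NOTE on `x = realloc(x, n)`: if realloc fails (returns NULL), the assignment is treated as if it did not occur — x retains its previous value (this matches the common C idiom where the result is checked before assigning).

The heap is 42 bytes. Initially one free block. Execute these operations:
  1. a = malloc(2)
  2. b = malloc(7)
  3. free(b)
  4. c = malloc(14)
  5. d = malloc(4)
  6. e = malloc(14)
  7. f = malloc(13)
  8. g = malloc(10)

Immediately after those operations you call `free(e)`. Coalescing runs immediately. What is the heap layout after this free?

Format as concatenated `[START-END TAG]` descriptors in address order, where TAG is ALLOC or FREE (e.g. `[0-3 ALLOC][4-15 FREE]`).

Answer: [0-1 ALLOC][2-15 ALLOC][16-19 ALLOC][20-41 FREE]

Derivation:
Op 1: a = malloc(2) -> a = 0; heap: [0-1 ALLOC][2-41 FREE]
Op 2: b = malloc(7) -> b = 2; heap: [0-1 ALLOC][2-8 ALLOC][9-41 FREE]
Op 3: free(b) -> (freed b); heap: [0-1 ALLOC][2-41 FREE]
Op 4: c = malloc(14) -> c = 2; heap: [0-1 ALLOC][2-15 ALLOC][16-41 FREE]
Op 5: d = malloc(4) -> d = 16; heap: [0-1 ALLOC][2-15 ALLOC][16-19 ALLOC][20-41 FREE]
Op 6: e = malloc(14) -> e = 20; heap: [0-1 ALLOC][2-15 ALLOC][16-19 ALLOC][20-33 ALLOC][34-41 FREE]
Op 7: f = malloc(13) -> f = NULL; heap: [0-1 ALLOC][2-15 ALLOC][16-19 ALLOC][20-33 ALLOC][34-41 FREE]
Op 8: g = malloc(10) -> g = NULL; heap: [0-1 ALLOC][2-15 ALLOC][16-19 ALLOC][20-33 ALLOC][34-41 FREE]
free(e): e = 20 -> block [20-33 ALLOC]; mark free, coalesce with adjacent free neighbors -> [0-1 ALLOC][2-15 ALLOC][16-19 ALLOC][20-41 FREE]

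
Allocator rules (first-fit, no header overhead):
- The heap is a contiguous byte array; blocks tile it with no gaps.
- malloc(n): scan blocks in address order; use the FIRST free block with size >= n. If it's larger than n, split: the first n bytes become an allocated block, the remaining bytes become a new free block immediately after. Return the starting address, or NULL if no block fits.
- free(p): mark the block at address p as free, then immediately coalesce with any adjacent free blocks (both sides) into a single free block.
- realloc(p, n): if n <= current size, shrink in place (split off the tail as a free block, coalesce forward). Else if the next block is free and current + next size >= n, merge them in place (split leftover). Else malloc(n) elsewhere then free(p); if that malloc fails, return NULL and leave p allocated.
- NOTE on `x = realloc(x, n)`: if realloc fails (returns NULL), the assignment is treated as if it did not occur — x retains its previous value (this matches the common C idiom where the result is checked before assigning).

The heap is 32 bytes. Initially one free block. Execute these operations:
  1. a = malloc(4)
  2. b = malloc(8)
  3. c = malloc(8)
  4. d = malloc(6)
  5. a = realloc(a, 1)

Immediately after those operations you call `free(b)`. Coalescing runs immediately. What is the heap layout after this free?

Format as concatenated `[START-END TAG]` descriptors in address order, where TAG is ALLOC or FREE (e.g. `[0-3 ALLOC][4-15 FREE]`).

Answer: [0-0 ALLOC][1-11 FREE][12-19 ALLOC][20-25 ALLOC][26-31 FREE]

Derivation:
Op 1: a = malloc(4) -> a = 0; heap: [0-3 ALLOC][4-31 FREE]
Op 2: b = malloc(8) -> b = 4; heap: [0-3 ALLOC][4-11 ALLOC][12-31 FREE]
Op 3: c = malloc(8) -> c = 12; heap: [0-3 ALLOC][4-11 ALLOC][12-19 ALLOC][20-31 FREE]
Op 4: d = malloc(6) -> d = 20; heap: [0-3 ALLOC][4-11 ALLOC][12-19 ALLOC][20-25 ALLOC][26-31 FREE]
Op 5: a = realloc(a, 1) -> a = 0; heap: [0-0 ALLOC][1-3 FREE][4-11 ALLOC][12-19 ALLOC][20-25 ALLOC][26-31 FREE]
free(b): b = 4 -> block [4-11 ALLOC]; mark free, coalesce with adjacent free neighbors -> [0-0 ALLOC][1-11 FREE][12-19 ALLOC][20-25 ALLOC][26-31 FREE]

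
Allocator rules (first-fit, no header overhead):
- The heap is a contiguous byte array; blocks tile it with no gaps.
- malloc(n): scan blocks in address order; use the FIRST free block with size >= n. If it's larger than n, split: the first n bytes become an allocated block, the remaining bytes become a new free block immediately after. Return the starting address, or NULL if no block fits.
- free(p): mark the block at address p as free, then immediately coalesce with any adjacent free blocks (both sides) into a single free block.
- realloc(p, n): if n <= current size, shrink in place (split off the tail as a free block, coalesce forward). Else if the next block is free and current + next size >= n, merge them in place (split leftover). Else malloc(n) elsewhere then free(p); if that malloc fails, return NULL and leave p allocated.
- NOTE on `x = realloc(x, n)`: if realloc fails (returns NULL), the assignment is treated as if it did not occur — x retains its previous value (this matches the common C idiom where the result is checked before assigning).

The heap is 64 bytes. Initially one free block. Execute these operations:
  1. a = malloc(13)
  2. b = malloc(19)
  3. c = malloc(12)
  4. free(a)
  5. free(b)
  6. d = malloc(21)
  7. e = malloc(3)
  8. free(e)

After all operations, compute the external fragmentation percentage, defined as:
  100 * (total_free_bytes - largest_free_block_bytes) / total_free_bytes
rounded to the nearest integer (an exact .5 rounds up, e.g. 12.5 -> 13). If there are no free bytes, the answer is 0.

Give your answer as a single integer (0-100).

Op 1: a = malloc(13) -> a = 0; heap: [0-12 ALLOC][13-63 FREE]
Op 2: b = malloc(19) -> b = 13; heap: [0-12 ALLOC][13-31 ALLOC][32-63 FREE]
Op 3: c = malloc(12) -> c = 32; heap: [0-12 ALLOC][13-31 ALLOC][32-43 ALLOC][44-63 FREE]
Op 4: free(a) -> (freed a); heap: [0-12 FREE][13-31 ALLOC][32-43 ALLOC][44-63 FREE]
Op 5: free(b) -> (freed b); heap: [0-31 FREE][32-43 ALLOC][44-63 FREE]
Op 6: d = malloc(21) -> d = 0; heap: [0-20 ALLOC][21-31 FREE][32-43 ALLOC][44-63 FREE]
Op 7: e = malloc(3) -> e = 21; heap: [0-20 ALLOC][21-23 ALLOC][24-31 FREE][32-43 ALLOC][44-63 FREE]
Op 8: free(e) -> (freed e); heap: [0-20 ALLOC][21-31 FREE][32-43 ALLOC][44-63 FREE]
Free blocks: [11 20] total_free=31 largest=20 -> 100*(31-20)/31 = 1100/31 ≈ 35.484 -> rounds to 35

Answer: 35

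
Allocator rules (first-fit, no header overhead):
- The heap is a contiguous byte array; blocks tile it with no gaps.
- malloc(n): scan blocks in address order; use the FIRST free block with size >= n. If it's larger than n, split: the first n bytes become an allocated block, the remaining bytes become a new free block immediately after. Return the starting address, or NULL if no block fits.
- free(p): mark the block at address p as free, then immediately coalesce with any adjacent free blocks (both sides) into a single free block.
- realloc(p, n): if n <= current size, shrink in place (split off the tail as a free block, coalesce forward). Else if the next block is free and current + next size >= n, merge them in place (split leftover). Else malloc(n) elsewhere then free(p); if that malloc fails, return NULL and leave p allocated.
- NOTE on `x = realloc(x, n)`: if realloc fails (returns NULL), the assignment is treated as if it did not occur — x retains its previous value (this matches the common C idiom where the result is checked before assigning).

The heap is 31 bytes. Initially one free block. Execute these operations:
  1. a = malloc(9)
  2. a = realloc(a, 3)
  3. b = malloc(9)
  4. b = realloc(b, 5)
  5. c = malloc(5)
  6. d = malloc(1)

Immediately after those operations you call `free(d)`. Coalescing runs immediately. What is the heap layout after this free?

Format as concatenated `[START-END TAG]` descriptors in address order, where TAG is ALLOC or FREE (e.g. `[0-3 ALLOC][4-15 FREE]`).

Op 1: a = malloc(9) -> a = 0; heap: [0-8 ALLOC][9-30 FREE]
Op 2: a = realloc(a, 3) -> a = 0; heap: [0-2 ALLOC][3-30 FREE]
Op 3: b = malloc(9) -> b = 3; heap: [0-2 ALLOC][3-11 ALLOC][12-30 FREE]
Op 4: b = realloc(b, 5) -> b = 3; heap: [0-2 ALLOC][3-7 ALLOC][8-30 FREE]
Op 5: c = malloc(5) -> c = 8; heap: [0-2 ALLOC][3-7 ALLOC][8-12 ALLOC][13-30 FREE]
Op 6: d = malloc(1) -> d = 13; heap: [0-2 ALLOC][3-7 ALLOC][8-12 ALLOC][13-13 ALLOC][14-30 FREE]
free(d): d = 13 -> block [13-13 ALLOC]; mark free, coalesce with adjacent free neighbors -> [0-2 ALLOC][3-7 ALLOC][8-12 ALLOC][13-30 FREE]

Answer: [0-2 ALLOC][3-7 ALLOC][8-12 ALLOC][13-30 FREE]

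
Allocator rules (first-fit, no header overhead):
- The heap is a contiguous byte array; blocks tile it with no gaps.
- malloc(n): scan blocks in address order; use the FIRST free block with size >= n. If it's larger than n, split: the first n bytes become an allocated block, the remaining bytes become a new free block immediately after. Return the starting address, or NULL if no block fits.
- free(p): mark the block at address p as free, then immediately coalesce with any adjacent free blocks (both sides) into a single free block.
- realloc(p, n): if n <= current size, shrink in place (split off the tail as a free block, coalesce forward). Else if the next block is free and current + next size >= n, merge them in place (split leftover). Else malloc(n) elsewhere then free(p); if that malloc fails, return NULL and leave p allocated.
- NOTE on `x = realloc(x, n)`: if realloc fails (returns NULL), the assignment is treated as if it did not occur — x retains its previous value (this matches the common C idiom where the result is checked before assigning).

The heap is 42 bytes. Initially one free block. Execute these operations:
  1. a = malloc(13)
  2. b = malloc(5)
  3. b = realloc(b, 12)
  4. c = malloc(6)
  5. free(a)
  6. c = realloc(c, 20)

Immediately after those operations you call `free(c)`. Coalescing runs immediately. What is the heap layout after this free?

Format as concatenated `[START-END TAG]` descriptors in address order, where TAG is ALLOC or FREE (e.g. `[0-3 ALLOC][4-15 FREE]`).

Answer: [0-12 FREE][13-24 ALLOC][25-41 FREE]

Derivation:
Op 1: a = malloc(13) -> a = 0; heap: [0-12 ALLOC][13-41 FREE]
Op 2: b = malloc(5) -> b = 13; heap: [0-12 ALLOC][13-17 ALLOC][18-41 FREE]
Op 3: b = realloc(b, 12) -> b = 13; heap: [0-12 ALLOC][13-24 ALLOC][25-41 FREE]
Op 4: c = malloc(6) -> c = 25; heap: [0-12 ALLOC][13-24 ALLOC][25-30 ALLOC][31-41 FREE]
Op 5: free(a) -> (freed a); heap: [0-12 FREE][13-24 ALLOC][25-30 ALLOC][31-41 FREE]
Op 6: c = realloc(c, 20) -> NULL (c unchanged); heap: [0-12 FREE][13-24 ALLOC][25-30 ALLOC][31-41 FREE]
free(c): c = 25 -> block [25-30 ALLOC]; mark free, coalesce with adjacent free neighbors -> [0-12 FREE][13-24 ALLOC][25-41 FREE]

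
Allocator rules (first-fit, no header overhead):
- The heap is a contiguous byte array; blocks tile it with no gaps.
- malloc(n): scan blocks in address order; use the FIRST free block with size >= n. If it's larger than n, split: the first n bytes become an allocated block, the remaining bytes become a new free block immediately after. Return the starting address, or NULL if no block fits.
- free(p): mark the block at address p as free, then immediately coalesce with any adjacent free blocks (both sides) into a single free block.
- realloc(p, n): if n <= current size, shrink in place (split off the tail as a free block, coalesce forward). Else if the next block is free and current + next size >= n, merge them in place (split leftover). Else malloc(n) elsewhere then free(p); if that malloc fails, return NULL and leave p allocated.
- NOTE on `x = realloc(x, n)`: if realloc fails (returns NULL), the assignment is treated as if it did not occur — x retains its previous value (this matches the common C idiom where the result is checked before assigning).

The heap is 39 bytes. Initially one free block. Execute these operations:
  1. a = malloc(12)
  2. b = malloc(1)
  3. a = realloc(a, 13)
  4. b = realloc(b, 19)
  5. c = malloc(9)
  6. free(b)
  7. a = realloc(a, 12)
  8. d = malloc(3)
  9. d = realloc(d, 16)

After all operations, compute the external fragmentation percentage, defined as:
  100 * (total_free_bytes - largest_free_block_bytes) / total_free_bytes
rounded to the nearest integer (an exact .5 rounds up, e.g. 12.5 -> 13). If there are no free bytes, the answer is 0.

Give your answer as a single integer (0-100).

Answer: 7

Derivation:
Op 1: a = malloc(12) -> a = 0; heap: [0-11 ALLOC][12-38 FREE]
Op 2: b = malloc(1) -> b = 12; heap: [0-11 ALLOC][12-12 ALLOC][13-38 FREE]
Op 3: a = realloc(a, 13) -> a = 13; heap: [0-11 FREE][12-12 ALLOC][13-25 ALLOC][26-38 FREE]
Op 4: b = realloc(b, 19) -> NULL (b unchanged); heap: [0-11 FREE][12-12 ALLOC][13-25 ALLOC][26-38 FREE]
Op 5: c = malloc(9) -> c = 0; heap: [0-8 ALLOC][9-11 FREE][12-12 ALLOC][13-25 ALLOC][26-38 FREE]
Op 6: free(b) -> (freed b); heap: [0-8 ALLOC][9-12 FREE][13-25 ALLOC][26-38 FREE]
Op 7: a = realloc(a, 12) -> a = 13; heap: [0-8 ALLOC][9-12 FREE][13-24 ALLOC][25-38 FREE]
Op 8: d = malloc(3) -> d = 9; heap: [0-8 ALLOC][9-11 ALLOC][12-12 FREE][13-24 ALLOC][25-38 FREE]
Op 9: d = realloc(d, 16) -> NULL (d unchanged); heap: [0-8 ALLOC][9-11 ALLOC][12-12 FREE][13-24 ALLOC][25-38 FREE]
Free blocks: [1 14] total_free=15 largest=14 -> 100*(15-14)/15 = 100/15 ≈ 6.667 -> rounds to 7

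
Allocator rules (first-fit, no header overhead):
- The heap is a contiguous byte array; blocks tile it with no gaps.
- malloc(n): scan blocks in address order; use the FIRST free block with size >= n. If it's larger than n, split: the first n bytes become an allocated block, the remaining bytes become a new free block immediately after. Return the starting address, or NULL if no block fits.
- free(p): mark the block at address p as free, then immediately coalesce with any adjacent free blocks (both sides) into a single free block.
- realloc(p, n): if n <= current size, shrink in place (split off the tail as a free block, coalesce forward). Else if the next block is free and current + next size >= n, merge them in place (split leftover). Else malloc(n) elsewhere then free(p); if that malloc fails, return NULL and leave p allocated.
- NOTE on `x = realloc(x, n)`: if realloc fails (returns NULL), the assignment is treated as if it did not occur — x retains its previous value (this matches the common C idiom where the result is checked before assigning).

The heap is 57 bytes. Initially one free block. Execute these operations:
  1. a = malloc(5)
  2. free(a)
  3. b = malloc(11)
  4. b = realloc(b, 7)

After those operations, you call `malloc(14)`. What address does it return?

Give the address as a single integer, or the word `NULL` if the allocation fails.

Answer: 7

Derivation:
Op 1: a = malloc(5) -> a = 0; heap: [0-4 ALLOC][5-56 FREE]
Op 2: free(a) -> (freed a); heap: [0-56 FREE]
Op 3: b = malloc(11) -> b = 0; heap: [0-10 ALLOC][11-56 FREE]
Op 4: b = realloc(b, 7) -> b = 0; heap: [0-6 ALLOC][7-56 FREE]
malloc(14): first-fit scan over [0-6 ALLOC][7-56 FREE] -> 7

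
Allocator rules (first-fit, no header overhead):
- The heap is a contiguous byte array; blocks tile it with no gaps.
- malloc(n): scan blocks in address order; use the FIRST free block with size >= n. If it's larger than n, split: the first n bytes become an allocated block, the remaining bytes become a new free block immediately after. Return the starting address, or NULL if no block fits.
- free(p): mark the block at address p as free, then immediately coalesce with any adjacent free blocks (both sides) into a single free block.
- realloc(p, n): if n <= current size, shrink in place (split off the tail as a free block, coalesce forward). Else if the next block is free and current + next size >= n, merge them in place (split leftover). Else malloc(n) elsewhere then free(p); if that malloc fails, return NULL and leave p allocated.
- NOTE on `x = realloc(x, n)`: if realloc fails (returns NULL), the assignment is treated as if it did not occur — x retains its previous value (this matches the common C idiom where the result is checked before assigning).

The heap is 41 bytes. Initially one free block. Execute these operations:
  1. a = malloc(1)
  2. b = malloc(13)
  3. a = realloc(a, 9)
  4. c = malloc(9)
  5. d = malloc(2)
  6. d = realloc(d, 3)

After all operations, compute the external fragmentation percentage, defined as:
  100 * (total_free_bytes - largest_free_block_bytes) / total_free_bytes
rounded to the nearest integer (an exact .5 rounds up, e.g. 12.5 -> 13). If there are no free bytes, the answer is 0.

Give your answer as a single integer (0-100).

Answer: 14

Derivation:
Op 1: a = malloc(1) -> a = 0; heap: [0-0 ALLOC][1-40 FREE]
Op 2: b = malloc(13) -> b = 1; heap: [0-0 ALLOC][1-13 ALLOC][14-40 FREE]
Op 3: a = realloc(a, 9) -> a = 14; heap: [0-0 FREE][1-13 ALLOC][14-22 ALLOC][23-40 FREE]
Op 4: c = malloc(9) -> c = 23; heap: [0-0 FREE][1-13 ALLOC][14-22 ALLOC][23-31 ALLOC][32-40 FREE]
Op 5: d = malloc(2) -> d = 32; heap: [0-0 FREE][1-13 ALLOC][14-22 ALLOC][23-31 ALLOC][32-33 ALLOC][34-40 FREE]
Op 6: d = realloc(d, 3) -> d = 32; heap: [0-0 FREE][1-13 ALLOC][14-22 ALLOC][23-31 ALLOC][32-34 ALLOC][35-40 FREE]
Free blocks: [1 6] total_free=7 largest=6 -> 100*(7-6)/7 = 100/7 ≈ 14.286 -> rounds to 14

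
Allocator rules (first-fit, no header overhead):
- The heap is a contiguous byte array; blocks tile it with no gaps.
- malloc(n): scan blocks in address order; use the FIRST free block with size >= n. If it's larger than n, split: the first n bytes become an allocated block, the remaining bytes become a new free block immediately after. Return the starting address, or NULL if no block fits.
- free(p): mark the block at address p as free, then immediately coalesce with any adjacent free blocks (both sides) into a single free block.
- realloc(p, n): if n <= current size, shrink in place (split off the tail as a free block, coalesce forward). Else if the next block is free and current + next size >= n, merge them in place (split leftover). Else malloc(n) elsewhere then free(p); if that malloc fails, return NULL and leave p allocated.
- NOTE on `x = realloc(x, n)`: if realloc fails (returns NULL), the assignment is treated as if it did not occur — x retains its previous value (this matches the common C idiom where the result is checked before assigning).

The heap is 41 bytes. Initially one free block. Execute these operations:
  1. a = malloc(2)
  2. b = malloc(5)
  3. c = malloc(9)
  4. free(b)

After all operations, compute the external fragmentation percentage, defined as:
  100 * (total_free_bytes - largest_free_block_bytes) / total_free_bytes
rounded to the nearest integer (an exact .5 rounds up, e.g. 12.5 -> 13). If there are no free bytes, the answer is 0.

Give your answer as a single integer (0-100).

Op 1: a = malloc(2) -> a = 0; heap: [0-1 ALLOC][2-40 FREE]
Op 2: b = malloc(5) -> b = 2; heap: [0-1 ALLOC][2-6 ALLOC][7-40 FREE]
Op 3: c = malloc(9) -> c = 7; heap: [0-1 ALLOC][2-6 ALLOC][7-15 ALLOC][16-40 FREE]
Op 4: free(b) -> (freed b); heap: [0-1 ALLOC][2-6 FREE][7-15 ALLOC][16-40 FREE]
Free blocks: [5 25] total_free=30 largest=25 -> 100*(30-25)/30 = 500/30 ≈ 16.667 -> rounds to 17

Answer: 17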